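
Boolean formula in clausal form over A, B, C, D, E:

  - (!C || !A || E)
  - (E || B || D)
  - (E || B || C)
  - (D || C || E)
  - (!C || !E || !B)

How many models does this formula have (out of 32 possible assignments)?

17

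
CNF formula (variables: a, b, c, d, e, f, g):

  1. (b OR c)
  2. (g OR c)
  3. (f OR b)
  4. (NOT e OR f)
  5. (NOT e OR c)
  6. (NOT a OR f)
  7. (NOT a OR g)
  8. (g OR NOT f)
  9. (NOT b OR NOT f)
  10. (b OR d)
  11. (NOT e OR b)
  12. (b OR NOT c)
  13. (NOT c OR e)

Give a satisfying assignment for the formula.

a=False, b=True, c=False, d=True, e=False, f=False, g=True

Check each clause:
  1. (b OR c) — b is true.
  2. (g OR c) — g is true.
  3. (f OR b) — b is true.
  4. (NOT e OR f) — NOT e is true.
  5. (c OR NOT e) — NOT e is true.
  6. (NOT a OR f) — NOT a is true.
  7. (NOT a OR g) — NOT a is true.
  8. (g OR NOT f) — NOT f is true.
  9. (NOT b OR NOT f) — NOT f is true.
  10. (d OR b) — b is true.
  11. (b OR NOT e) — b is true.
  12. (NOT c OR b) — b is true.
  13. (e OR NOT c) — NOT c is true.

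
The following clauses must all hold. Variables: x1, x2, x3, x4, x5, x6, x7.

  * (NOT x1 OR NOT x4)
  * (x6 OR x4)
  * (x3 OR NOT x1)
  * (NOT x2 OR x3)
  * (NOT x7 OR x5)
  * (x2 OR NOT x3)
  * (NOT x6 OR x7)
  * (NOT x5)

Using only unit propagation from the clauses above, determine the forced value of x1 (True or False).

False

Unit clause (NOT x5) sets x5 = False.
From (NOT x7 OR x5) and x5 = False: x7 = False.
From (x7 OR NOT x6) and x7 = False: x6 = False.
In (x4 OR x6), x6 is now false; x4 must hold, so x4 = True.
In (NOT x1 OR NOT x4), NOT x4 is now false; NOT x1 must hold, so x1 = False.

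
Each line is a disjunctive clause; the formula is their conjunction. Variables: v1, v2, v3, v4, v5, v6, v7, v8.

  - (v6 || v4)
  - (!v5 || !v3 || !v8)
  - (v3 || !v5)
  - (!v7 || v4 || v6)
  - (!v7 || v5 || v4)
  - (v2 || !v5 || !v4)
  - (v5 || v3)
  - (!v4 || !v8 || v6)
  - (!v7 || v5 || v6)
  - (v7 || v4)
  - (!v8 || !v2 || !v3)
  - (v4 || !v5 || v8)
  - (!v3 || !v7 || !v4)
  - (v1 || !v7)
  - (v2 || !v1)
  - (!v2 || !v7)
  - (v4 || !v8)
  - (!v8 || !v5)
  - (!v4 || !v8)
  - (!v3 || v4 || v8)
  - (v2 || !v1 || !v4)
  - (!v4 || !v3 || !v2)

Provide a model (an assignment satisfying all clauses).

Branch on v1: take v1 = False.
  then v7 is forced to False.
  then v4 is forced to True.
  then v8 is forced to False.
Set v2 = False and propagate.
  then v5 is forced to False.
  then v3 is forced to True.
v6 is now unconstrained; take v6 = False.
Check each clause:
  1. (v6 || v4) — v4 is true.
  2. (!v8 || !v3 || !v5) — !v8 is true.
  3. (!v5 || v3) — v3 is true.
  4. (v4 || v6 || !v7) — !v7 is true.
  5. (v5 || !v7 || v4) — !v7 is true.
  6. (v2 || !v5 || !v4) — !v5 is true.
  7. (v5 || v3) — v3 is true.
  8. (!v4 || !v8 || v6) — !v8 is true.
  9. (!v7 || v6 || v5) — !v7 is true.
  10. (v7 || v4) — v4 is true.
  11. (!v2 || !v8 || !v3) — !v8 is true.
  12. (v4 || !v5 || v8) — !v5 is true.
  13. (!v3 || !v4 || !v7) — !v7 is true.
  14. (!v7 || v1) — !v7 is true.
  15. (!v1 || v2) — !v1 is true.
  16. (!v7 || !v2) — !v7 is true.
  17. (!v8 || v4) — !v8 is true.
  18. (!v8 || !v5) — !v8 is true.
  19. (!v4 || !v8) — !v8 is true.
  20. (v8 || !v3 || v4) — v4 is true.
  21. (!v4 || v2 || !v1) — !v1 is true.
  22. (!v2 || !v4 || !v3) — !v2 is true.

v1 = 0, v2 = 0, v3 = 1, v4 = 1, v5 = 0, v6 = 0, v7 = 0, v8 = 0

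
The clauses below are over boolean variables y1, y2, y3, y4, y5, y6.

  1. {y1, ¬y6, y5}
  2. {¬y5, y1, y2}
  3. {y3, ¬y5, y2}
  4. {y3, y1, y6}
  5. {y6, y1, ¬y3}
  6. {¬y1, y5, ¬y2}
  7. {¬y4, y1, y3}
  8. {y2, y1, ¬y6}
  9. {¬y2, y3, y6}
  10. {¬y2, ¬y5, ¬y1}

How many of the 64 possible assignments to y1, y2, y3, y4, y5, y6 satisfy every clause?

Split on y1, then y2.
  y1=T, y2=T: a clause becomes empty — 0.
  y1=T, y2=F: y4, y6 free; 3 ways for (y3,y5) × 2^2 = 12.
  y1=F, y2=T: remaining (y3,y4,y5,y6) ∈ {(F,F,T,T); (T,F,T,T); (T,T,T,T)} — 3.
  y1=F, y2=F: a clause becomes empty — 0.
Total: 0 + 12 + 3 + 0 = 15.

15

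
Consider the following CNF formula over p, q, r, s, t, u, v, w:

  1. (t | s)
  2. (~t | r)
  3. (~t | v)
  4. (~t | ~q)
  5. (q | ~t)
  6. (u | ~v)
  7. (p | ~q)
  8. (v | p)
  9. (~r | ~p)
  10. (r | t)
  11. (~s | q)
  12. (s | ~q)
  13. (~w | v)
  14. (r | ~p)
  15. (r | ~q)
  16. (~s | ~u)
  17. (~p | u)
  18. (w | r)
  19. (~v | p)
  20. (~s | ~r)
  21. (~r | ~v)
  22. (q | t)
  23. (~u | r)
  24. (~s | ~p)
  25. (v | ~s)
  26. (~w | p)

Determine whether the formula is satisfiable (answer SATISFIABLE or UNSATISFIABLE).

r = True:
  propagation gives p=False, q=False, t=False; an empty clause results — contradiction.
r = False:
  propagation gives t=False; an empty clause results — contradiction.
Every branch closes, so no satisfying assignment exists.

UNSATISFIABLE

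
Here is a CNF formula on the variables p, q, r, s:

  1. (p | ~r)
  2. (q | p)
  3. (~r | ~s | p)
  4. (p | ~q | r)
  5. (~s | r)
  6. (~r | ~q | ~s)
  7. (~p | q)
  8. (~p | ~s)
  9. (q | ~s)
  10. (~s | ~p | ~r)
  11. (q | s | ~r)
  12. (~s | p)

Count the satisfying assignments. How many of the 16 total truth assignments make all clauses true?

The models are:
  p=T q=T r=F s=F
  p=T q=T r=T s=F
That's 2 in total.

2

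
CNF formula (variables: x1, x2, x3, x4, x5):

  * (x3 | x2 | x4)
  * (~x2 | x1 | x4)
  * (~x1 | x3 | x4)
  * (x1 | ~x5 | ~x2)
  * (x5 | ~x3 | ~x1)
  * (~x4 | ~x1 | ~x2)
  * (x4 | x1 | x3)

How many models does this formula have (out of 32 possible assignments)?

Case analysis on x1 and x4:
  x1=1, x4=1: remaining (x2,x3,x5) ∈ {(0,0,0); (0,0,1); (0,1,1)} — 3.
  x1=1, x4=0: remaining (x2,x3,x5) ∈ {(0,1,1); (1,1,1)} — 2.
  x1=0, x4=1: x3 free; 3 ways for (x2,x5) × 2^1 = 6.
  x1=0, x4=0: remaining (x2,x3,x5) ∈ {(0,1,0); (0,1,1)} — 2.
Total: 3 + 2 + 6 + 2 = 13.

13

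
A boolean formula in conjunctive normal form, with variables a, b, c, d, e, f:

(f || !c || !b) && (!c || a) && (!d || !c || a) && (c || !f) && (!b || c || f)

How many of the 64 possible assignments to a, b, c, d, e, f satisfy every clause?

20

Split on c, then f.
  c=1, f=1: forces a=1; b, d, e free → 2^3 = 8.
  c=1, f=0: remaining (a,b,d,e) ∈ {(1,0,0,0); (1,0,0,1); (1,0,1,0); (1,0,1,1)} — 4.
  c=0, f=1: a clause becomes empty — 0.
  c=0, f=0: forces b=0; a, d, e free → 2^3 = 8.
Total: 8 + 4 + 0 + 8 = 20.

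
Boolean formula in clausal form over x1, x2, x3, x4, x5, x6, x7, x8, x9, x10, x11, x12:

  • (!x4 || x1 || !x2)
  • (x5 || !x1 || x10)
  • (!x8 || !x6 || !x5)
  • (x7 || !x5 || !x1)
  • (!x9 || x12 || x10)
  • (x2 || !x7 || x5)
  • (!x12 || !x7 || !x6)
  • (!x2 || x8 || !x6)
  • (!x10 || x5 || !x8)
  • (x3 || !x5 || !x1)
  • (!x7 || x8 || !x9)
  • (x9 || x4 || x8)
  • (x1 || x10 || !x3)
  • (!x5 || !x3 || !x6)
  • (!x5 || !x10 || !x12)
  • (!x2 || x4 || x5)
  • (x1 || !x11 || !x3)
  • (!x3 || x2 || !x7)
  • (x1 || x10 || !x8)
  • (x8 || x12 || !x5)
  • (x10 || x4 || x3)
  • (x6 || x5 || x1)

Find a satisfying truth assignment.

x1=F  x2=F  x3=F  x4=F  x5=T  x6=F  x7=T  x8=T  x9=F  x10=T  x11=F  x12=F

Check each clause:
  1. (!x2 || x1 || !x4) — !x4 is true.
  2. (x5 || !x1 || x10) — x10 is true.
  3. (!x6 || !x8 || !x5) — !x6 is true.
  4. (!x5 || x7 || !x1) — !x1 is true.
  5. (x10 || x12 || !x9) — x10 is true.
  6. (x5 || x2 || !x7) — x5 is true.
  7. (!x12 || !x7 || !x6) — !x6 is true.
  8. (!x6 || x8 || !x2) — x8 is true.
  9. (!x10 || !x8 || x5) — x5 is true.
  10. (!x1 || !x5 || x3) — !x1 is true.
  11. (!x7 || !x9 || x8) — x8 is true.
  12. (x4 || x8 || x9) — x8 is true.
  13. (x1 || !x3 || x10) — x10 is true.
  14. (!x5 || !x6 || !x3) — !x6 is true.
  15. (!x12 || !x10 || !x5) — !x12 is true.
  16. (x4 || !x2 || x5) — x5 is true.
  17. (!x11 || !x3 || x1) — !x3 is true.
  18. (!x3 || x2 || !x7) — !x3 is true.
  19. (x1 || !x8 || x10) — x10 is true.
  20. (x8 || x12 || !x5) — x8 is true.
  21. (x10 || x3 || x4) — x10 is true.
  22. (x1 || x6 || x5) — x5 is true.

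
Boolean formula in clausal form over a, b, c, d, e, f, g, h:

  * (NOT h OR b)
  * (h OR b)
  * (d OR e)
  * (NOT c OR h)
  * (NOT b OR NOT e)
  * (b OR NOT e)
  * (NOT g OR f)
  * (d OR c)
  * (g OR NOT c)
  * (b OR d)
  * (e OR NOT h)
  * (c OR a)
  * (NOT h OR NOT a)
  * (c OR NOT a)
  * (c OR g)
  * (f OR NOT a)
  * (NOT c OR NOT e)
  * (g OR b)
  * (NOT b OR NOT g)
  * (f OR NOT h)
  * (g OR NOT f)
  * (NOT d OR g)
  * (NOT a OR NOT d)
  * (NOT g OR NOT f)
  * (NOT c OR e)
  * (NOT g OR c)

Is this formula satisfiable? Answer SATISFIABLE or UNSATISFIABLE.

UNSATISFIABLE

c = True:
  propagation gives h=True, b=True, e=False; an empty clause results — contradiction.
c = False:
  propagation gives d=True, a=True; an empty clause results — contradiction.
Every branch closes, so no satisfying assignment exists.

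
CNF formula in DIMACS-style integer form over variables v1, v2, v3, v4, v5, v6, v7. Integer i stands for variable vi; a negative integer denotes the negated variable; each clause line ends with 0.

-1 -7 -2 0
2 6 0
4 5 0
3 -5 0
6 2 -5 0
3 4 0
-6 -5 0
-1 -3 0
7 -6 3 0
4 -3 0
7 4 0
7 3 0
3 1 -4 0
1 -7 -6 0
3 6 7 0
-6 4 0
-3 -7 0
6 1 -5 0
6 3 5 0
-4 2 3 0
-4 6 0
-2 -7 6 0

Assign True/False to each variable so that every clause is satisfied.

Set v1 = False and propagate.
Branch on v2: take v2 = False.
  then v6 is forced to True.
  then v5 is forced to False.
  then v4 is forced to True.
  then v3 is forced to True.
  then v7 is forced to False.

v1=0, v2=0, v3=1, v4=1, v5=0, v6=1, v7=0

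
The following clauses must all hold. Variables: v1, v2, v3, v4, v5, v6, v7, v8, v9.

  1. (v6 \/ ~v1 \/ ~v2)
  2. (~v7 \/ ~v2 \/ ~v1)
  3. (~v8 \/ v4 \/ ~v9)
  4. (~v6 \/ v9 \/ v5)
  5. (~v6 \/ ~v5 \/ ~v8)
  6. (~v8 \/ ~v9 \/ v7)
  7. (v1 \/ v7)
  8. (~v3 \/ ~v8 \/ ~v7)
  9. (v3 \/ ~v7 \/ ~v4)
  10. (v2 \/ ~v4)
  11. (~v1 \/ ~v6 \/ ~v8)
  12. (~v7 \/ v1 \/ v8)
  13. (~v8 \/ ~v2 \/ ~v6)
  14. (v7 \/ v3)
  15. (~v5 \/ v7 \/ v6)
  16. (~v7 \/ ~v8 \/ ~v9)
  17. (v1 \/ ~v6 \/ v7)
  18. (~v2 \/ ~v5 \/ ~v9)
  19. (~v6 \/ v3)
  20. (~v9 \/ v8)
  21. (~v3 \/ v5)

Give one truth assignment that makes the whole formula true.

v1=False  v2=True  v3=False  v4=False  v5=False  v6=False  v7=True  v8=True  v9=False

Branch on v1: take v1 = False.
  then v7 is forced to True.
  then v8 is forced to True.
  then v3 is forced to False.
  then v4 is forced to False.
  then v9 is forced to False.
  then v6 is forced to False.
v2, v5 are now unconstrained; take v2 = True, v5 = False.
Check each clause:
  1. (~v1 \/ v6 \/ ~v2) — ~v1 is true.
  2. (~v1 \/ ~v2 \/ ~v7) — ~v1 is true.
  3. (v4 \/ ~v8 \/ ~v9) — ~v9 is true.
  4. (v5 \/ v9 \/ ~v6) — ~v6 is true.
  5. (~v5 \/ ~v8 \/ ~v6) — ~v6 is true.
  6. (~v8 \/ v7 \/ ~v9) — ~v9 is true.
  7. (v1 \/ v7) — v7 is true.
  8. (~v8 \/ ~v7 \/ ~v3) — ~v3 is true.
  9. (~v4 \/ ~v7 \/ v3) — ~v4 is true.
  10. (v2 \/ ~v4) — v2 is true.
  11. (~v1 \/ ~v6 \/ ~v8) — ~v6 is true.
  12. (~v7 \/ v8 \/ v1) — v8 is true.
  13. (~v6 \/ ~v8 \/ ~v2) — ~v6 is true.
  14. (v3 \/ v7) — v7 is true.
  15. (v6 \/ ~v5 \/ v7) — ~v5 is true.
  16. (~v8 \/ ~v9 \/ ~v7) — ~v9 is true.
  17. (v7 \/ v1 \/ ~v6) — ~v6 is true.
  18. (~v9 \/ ~v2 \/ ~v5) — ~v5 is true.
  19. (v3 \/ ~v6) — ~v6 is true.
  20. (~v9 \/ v8) — v8 is true.
  21. (~v3 \/ v5) — ~v3 is true.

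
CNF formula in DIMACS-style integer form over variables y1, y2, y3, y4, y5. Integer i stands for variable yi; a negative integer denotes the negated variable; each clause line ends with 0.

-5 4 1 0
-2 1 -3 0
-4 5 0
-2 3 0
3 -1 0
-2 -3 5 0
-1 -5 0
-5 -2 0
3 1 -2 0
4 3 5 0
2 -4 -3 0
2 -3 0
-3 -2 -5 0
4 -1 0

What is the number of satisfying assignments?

1

The models are:
  y1=F y2=F y3=F y4=T y5=T
Count: 1.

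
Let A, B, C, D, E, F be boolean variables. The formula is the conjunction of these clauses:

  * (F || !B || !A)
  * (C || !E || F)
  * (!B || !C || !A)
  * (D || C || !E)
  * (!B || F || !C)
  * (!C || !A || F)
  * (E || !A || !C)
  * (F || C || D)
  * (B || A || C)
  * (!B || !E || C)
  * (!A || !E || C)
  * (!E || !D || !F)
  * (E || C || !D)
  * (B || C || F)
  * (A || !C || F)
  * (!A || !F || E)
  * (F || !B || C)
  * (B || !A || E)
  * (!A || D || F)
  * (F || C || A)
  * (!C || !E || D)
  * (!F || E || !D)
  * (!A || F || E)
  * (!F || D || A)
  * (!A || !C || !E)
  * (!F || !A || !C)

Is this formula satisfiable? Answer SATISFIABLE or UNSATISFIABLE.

UNSATISFIABLE

C = True:
  A = True:
    propagation gives B=False, F=True; an empty clause results — contradiction.
  A = False:
    propagation gives F=True, D=True, E=False; an empty clause results — contradiction.
C = False:
  F = True:
    E = True:
      propagation gives D=True; contradiction.
    E = False:
      propagation gives D=False, A=False; contradiction.
  F = False:
    propagation gives E=False, D=True; an empty clause results — contradiction.
Every branch closes, so no satisfying assignment exists.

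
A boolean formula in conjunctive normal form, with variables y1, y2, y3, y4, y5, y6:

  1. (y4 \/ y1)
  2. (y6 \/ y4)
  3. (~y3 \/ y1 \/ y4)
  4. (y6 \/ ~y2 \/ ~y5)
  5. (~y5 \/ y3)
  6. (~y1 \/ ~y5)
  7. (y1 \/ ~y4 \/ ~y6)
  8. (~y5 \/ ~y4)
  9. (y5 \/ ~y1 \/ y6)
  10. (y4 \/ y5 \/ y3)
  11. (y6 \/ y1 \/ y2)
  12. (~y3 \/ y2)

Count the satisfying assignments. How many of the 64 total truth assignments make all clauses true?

The models are:
  y1=0 y2=1 y3=0 y4=1 y5=0 y6=0
  y1=0 y2=1 y3=1 y4=1 y5=0 y6=0
  y1=1 y2=0 y3=0 y4=1 y5=0 y6=1
  y1=1 y2=1 y3=0 y4=1 y5=0 y6=1
  y1=1 y2=1 y3=1 y4=0 y5=0 y6=1
  y1=1 y2=1 y3=1 y4=1 y5=0 y6=1
That's 6 in total.

6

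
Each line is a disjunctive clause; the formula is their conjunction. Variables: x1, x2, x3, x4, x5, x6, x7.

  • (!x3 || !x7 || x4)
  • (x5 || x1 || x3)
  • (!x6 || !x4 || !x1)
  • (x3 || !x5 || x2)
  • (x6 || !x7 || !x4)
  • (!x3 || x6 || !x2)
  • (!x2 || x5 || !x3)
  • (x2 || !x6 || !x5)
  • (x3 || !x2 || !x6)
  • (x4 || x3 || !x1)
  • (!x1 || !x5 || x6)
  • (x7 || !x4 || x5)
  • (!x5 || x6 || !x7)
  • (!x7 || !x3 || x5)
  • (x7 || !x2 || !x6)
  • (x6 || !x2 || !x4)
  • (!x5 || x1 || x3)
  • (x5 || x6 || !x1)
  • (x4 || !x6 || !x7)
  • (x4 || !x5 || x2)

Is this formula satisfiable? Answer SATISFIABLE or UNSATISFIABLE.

Try x1 = False.
Branch on x2: take x2 = False.
Try x3 = True.
For the remaining variables, x4 = True, x5 = True, x6 = False, x7 = False works.
So x1=0, x2=0, x3=1, x4=1, x5=1, x6=0, x7=0 is a satisfying assignment.

SATISFIABLE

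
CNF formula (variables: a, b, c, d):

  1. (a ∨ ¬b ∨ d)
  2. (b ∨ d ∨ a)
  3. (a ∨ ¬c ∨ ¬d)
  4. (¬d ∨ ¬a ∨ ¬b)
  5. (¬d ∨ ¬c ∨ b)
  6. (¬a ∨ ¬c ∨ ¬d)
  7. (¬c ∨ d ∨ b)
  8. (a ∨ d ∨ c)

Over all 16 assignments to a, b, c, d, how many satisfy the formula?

6

The models are:
  a=F b=F c=F d=T
  a=F b=T c=F d=T
  a=T b=F c=F d=F
  a=T b=F c=F d=T
  a=T b=T c=F d=F
  a=T b=T c=T d=F
Count: 6.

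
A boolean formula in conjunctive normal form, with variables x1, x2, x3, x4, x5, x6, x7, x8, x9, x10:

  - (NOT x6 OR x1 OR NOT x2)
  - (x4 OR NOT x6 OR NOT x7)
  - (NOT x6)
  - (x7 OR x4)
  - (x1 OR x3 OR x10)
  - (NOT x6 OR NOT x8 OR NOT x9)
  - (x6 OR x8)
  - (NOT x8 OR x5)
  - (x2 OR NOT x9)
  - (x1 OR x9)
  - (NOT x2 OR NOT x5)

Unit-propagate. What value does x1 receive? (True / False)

(NOT x6) stands alone — x6 = False.
From (x6 OR x8) and x6 = False: x8 = True.
(NOT x8 OR x5) with x8 = True leaves only x5, so x5 = True.
(NOT x5 OR NOT x2) with x5 = True leaves only NOT x2, so x2 = False.
(x2 OR NOT x9) with x2 = False leaves only NOT x9, so x9 = False.
From (x9 OR x1) and x9 = False: x1 = True.

True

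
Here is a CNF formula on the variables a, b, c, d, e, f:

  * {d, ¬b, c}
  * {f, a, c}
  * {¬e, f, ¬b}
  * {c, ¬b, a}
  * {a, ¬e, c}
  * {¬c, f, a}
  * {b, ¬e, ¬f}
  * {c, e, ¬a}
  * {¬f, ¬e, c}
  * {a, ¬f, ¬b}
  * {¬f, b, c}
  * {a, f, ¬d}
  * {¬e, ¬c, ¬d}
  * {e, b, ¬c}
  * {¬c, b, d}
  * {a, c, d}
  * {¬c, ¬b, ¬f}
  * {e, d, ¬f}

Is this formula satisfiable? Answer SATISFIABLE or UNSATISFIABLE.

SATISFIABLE

Set a = True and propagate.
Try b = True.
For the remaining variables, c = True, d = False, e = False, f = False works.
So a = 1, b = 1, c = 1, d = 0, e = 0, f = 0 is a satisfying assignment.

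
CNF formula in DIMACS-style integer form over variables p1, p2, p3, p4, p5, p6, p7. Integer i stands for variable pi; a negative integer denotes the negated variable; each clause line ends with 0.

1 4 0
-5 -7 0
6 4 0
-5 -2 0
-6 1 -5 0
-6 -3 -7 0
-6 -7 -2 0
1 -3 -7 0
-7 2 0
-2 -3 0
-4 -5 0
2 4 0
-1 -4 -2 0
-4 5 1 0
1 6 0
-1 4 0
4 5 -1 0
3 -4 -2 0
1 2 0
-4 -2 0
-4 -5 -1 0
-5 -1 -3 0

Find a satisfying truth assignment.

p1=1, p2=0, p3=0, p4=1, p5=0, p6=0, p7=0

Check each clause:
  1. (p4 ∨ p1) — p1 is true.
  2. (¬p5 ∨ ¬p7) — ¬p7 is true.
  3. (p4 ∨ p6) — p4 is true.
  4. (¬p2 ∨ ¬p5) — ¬p5 is true.
  5. (¬p5 ∨ ¬p6 ∨ p1) — p1 is true.
  6. (¬p7 ∨ ¬p3 ∨ ¬p6) — ¬p7 is true.
  7. (¬p6 ∨ ¬p7 ∨ ¬p2) — ¬p7 is true.
  8. (¬p3 ∨ p1 ∨ ¬p7) — p1 is true.
  9. (¬p7 ∨ p2) — ¬p7 is true.
  10. (¬p3 ∨ ¬p2) — ¬p3 is true.
  11. (¬p4 ∨ ¬p5) — ¬p5 is true.
  12. (p4 ∨ p2) — p4 is true.
  13. (¬p1 ∨ ¬p4 ∨ ¬p2) — ¬p2 is true.
  14. (p5 ∨ ¬p4 ∨ p1) — p1 is true.
  15. (p6 ∨ p1) — p1 is true.
  16. (¬p1 ∨ p4) — p4 is true.
  17. (p4 ∨ p5 ∨ ¬p1) — p4 is true.
  18. (¬p2 ∨ p3 ∨ ¬p4) — ¬p2 is true.
  19. (p1 ∨ p2) — p1 is true.
  20. (¬p4 ∨ ¬p2) — ¬p2 is true.
  21. (¬p1 ∨ ¬p4 ∨ ¬p5) — ¬p5 is true.
  22. (¬p3 ∨ ¬p5 ∨ ¬p1) — ¬p5 is true.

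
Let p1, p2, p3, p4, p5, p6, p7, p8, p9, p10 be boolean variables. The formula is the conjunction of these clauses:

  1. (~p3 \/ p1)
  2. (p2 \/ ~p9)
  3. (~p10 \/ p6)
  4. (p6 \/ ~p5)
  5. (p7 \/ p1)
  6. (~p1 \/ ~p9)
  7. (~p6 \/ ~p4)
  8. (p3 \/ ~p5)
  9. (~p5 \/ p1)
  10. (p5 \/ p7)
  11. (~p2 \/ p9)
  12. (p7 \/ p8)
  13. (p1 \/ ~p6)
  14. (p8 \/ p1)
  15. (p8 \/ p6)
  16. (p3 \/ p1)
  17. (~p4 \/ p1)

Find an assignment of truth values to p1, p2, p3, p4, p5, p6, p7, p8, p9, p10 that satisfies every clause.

p1=1, p2=0, p3=1, p4=0, p5=1, p6=1, p7=1, p8=1, p9=0, p10=1

p4 occurs only negated in the remaining clauses — set p4 = False.
p7 occurs only positively in the remaining clauses — set p7 = True.
Set p1 = True and propagate.
  then p9 is forced to False.
  then p2 is forced to False.
Branch on p3: take p3 = True.
Branch on p5: take p5 = True.
  then p6 is forced to True.
p8, p10 are now unconstrained; take p8 = True, p10 = True.
Every clause has at least one true literal under this assignment.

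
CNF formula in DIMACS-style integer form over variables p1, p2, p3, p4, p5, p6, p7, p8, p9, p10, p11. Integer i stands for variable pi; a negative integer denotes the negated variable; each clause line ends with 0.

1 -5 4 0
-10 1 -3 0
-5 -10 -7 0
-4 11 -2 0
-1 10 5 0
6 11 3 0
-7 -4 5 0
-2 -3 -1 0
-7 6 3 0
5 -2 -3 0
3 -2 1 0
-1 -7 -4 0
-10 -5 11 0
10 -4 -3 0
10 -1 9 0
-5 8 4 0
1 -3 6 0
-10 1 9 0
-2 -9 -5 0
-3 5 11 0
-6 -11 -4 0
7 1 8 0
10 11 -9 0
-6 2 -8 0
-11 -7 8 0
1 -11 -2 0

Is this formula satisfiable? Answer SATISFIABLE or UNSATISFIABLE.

Try p1 = True.
Try p2 = True.
  then p3 is forced to False.
Try p4 = True.
  then p11 is forced to True.
  then p7 is forced to False.
  then p6 is forced to False.
For the remaining variables, p5 = False, p8 = False, p9 = False, p10 = True works.
So p1 = True, p2 = True, p3 = False, p4 = True, p5 = False, p6 = False, p7 = False, p8 = False, p9 = False, p10 = True, p11 = True is a satisfying assignment.

SATISFIABLE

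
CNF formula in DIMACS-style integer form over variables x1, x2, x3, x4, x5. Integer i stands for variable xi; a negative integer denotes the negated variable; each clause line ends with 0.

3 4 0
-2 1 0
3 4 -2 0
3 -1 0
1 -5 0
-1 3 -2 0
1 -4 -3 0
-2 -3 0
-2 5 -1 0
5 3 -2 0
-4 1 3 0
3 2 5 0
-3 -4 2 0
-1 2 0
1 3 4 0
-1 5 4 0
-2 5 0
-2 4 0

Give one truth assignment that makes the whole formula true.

Branch on x1: take x1 = False.
  then x2 is forced to False.
  then x5 is forced to False.
  then x3 is forced to True.
  then x4 is forced to False.

x1=False  x2=False  x3=True  x4=False  x5=False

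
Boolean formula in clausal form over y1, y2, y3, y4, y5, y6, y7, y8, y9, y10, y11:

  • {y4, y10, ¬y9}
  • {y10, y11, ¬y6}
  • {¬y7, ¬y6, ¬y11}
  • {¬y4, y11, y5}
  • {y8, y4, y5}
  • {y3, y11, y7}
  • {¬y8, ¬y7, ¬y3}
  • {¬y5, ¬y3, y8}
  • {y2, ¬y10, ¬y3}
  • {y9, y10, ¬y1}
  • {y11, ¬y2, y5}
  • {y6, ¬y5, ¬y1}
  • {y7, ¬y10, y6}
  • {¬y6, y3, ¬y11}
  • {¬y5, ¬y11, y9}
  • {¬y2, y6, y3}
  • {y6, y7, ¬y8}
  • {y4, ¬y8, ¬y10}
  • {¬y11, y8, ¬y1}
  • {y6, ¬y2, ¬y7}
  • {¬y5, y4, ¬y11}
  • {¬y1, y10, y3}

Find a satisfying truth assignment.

Pure literal: y1 appears only negated; assign y1 = False.
Set y2 = False and propagate.
For the remaining variables, y3 = False, y4 = True, y5 = True, y6 = False, y7 = True, y8 = False, y9 = True, y10 = True, y11 = False works.
Every clause has at least one true literal under this assignment.
Check each clause:
  1. {¬y9, y4, y10} — y10 is true.
  2. {y11, y10, ¬y6} — ¬y6 is true.
  3. {¬y7, ¬y6, ¬y11} — ¬y6 is true.
  4. {y5, ¬y4, y11} — y5 is true.
  5. {y4, y8, y5} — y4 is true.
  6. {y7, y11, y3} — y7 is true.
  7. {¬y3, ¬y8, ¬y7} — ¬y8 is true.
  8. {¬y3, ¬y5, y8} — ¬y3 is true.
  9. {¬y10, y2, ¬y3} — ¬y3 is true.
  10. {y10, ¬y1, y9} — y9 is true.
  11. {¬y2, y11, y5} — y5 is true.
  12. {y6, ¬y5, ¬y1} — ¬y1 is true.
  13. {y7, ¬y10, y6} — y7 is true.
  14. {y3, ¬y6, ¬y11} — ¬y6 is true.
  15. {y9, ¬y5, ¬y11} — y9 is true.
  16. {y6, ¬y2, y3} — ¬y2 is true.
  17. {y6, ¬y8, y7} — ¬y8 is true.
  18. {¬y10, y4, ¬y8} — ¬y8 is true.
  19. {¬y11, ¬y1, y8} — ¬y11 is true.
  20. {¬y7, y6, ¬y2} — ¬y2 is true.
  21. {¬y5, ¬y11, y4} — y4 is true.
  22. {¬y1, y10, y3} — y10 is true.

y1=False, y2=False, y3=False, y4=True, y5=True, y6=False, y7=True, y8=False, y9=True, y10=True, y11=False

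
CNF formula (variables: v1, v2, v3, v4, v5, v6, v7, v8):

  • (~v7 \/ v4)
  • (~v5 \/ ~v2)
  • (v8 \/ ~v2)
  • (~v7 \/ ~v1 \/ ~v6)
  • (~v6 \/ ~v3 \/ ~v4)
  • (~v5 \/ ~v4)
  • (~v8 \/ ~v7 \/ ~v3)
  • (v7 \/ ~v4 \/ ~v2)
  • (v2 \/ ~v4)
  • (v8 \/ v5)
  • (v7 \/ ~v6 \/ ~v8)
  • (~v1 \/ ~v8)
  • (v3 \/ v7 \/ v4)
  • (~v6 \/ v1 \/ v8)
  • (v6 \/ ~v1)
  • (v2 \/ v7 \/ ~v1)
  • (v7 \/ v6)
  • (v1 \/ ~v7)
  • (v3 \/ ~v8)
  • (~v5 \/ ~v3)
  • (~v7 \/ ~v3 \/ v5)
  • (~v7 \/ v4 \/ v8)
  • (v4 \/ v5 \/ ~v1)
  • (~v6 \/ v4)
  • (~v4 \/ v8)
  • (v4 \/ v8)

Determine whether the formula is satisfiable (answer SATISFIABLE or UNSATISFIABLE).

v4 = True:
  propagation gives v5=False, v2=True, v8=True, v7=True; an empty clause results — contradiction.
v4 = False:
  propagation gives v7=False, v3=True, v6=True; an empty clause results — contradiction.
Every branch closes, so no satisfying assignment exists.

UNSATISFIABLE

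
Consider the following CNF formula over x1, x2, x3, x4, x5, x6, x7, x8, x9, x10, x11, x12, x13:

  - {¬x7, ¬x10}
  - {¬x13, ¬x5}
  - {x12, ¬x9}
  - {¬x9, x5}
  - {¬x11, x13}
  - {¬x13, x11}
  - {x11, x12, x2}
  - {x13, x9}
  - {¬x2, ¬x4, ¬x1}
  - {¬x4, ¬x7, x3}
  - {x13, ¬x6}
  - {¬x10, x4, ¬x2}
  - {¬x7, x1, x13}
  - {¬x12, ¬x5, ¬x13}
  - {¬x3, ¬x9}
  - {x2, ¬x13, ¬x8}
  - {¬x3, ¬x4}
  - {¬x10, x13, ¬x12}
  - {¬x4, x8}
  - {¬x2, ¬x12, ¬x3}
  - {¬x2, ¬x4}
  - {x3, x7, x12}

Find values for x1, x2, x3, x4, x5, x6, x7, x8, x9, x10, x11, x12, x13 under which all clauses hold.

x1 = True, x2 = False, x3 = True, x4 = False, x5 = False, x6 = False, x7 = False, x8 = False, x9 = False, x10 = True, x11 = True, x12 = False, x13 = True

Check each clause:
  1. {¬x10, ¬x7} — ¬x7 is true.
  2. {¬x5, ¬x13} — ¬x5 is true.
  3. {x12, ¬x9} — ¬x9 is true.
  4. {¬x9, x5} — ¬x9 is true.
  5. {¬x11, x13} — x13 is true.
  6. {¬x13, x11} — x11 is true.
  7. {x2, x12, x11} — x11 is true.
  8. {x13, x9} — x13 is true.
  9. {¬x2, ¬x4, ¬x1} — ¬x4 is true.
  10. {¬x4, x3, ¬x7} — ¬x7 is true.
  11. {x13, ¬x6} — ¬x6 is true.
  12. {x4, ¬x2, ¬x10} — ¬x2 is true.
  13. {¬x7, x1, x13} — ¬x7 is true.
  14. {¬x5, ¬x12, ¬x13} — ¬x5 is true.
  15. {¬x3, ¬x9} — ¬x9 is true.
  16. {¬x13, x2, ¬x8} — ¬x8 is true.
  17. {¬x4, ¬x3} — ¬x4 is true.
  18. {¬x10, x13, ¬x12} — ¬x12 is true.
  19. {x8, ¬x4} — ¬x4 is true.
  20. {¬x2, ¬x12, ¬x3} — ¬x12 is true.
  21. {¬x4, ¬x2} — ¬x4 is true.
  22. {x7, x3, x12} — x3 is true.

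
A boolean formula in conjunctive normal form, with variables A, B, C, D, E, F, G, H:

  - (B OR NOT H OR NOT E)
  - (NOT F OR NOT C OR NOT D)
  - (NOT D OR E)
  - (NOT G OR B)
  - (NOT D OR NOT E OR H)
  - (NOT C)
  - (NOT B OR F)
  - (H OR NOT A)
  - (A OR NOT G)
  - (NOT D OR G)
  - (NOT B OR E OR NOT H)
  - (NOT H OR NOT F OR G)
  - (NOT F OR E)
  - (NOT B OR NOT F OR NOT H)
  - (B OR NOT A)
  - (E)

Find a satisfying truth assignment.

Unit propagation: (NOT C) forces C = False.
The clause (E) is unit: E must be True.
D occurs only negated in the remaining clauses — set D = False.
Set A = False and propagate.
  then G is forced to False.
Branch on B: take B = False.
  then H is forced to False.
F is now unconstrained; take F = False.

A = False, B = False, C = False, D = False, E = True, F = False, G = False, H = False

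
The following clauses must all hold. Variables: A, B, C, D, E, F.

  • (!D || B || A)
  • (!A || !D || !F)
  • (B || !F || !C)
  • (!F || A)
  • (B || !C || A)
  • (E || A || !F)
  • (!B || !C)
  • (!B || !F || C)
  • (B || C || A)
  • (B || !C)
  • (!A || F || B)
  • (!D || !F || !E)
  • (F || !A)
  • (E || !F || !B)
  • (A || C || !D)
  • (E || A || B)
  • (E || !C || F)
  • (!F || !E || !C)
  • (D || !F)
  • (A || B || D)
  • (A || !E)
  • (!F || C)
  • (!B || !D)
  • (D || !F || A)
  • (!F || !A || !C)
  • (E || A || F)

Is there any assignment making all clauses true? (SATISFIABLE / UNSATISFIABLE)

F = True:
  propagation gives A=True, D=False; an empty clause results — contradiction.
F = False:
  propagation gives A=False, E=False; an empty clause results — contradiction.
Every branch closes, so no satisfying assignment exists.

UNSATISFIABLE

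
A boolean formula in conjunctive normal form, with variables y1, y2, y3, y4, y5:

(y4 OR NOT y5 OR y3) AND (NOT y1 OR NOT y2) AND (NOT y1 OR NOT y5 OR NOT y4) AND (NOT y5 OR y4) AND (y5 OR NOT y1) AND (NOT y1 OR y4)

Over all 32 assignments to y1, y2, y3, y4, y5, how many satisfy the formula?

12

Case analysis on y1 and y4:
  y1=1, y4=1: a clause becomes empty — 0.
  y1=1, y4=0: a clause becomes empty — 0.
  y1=0, y4=1: y2, y3, y5 free → 2^3 = 8.
  y1=0, y4=0: remaining (y2,y3,y5) ∈ {(0,0,0); (0,1,0); (1,0,0); (1,1,0)} — 4.
Total: 0 + 0 + 8 + 4 = 12.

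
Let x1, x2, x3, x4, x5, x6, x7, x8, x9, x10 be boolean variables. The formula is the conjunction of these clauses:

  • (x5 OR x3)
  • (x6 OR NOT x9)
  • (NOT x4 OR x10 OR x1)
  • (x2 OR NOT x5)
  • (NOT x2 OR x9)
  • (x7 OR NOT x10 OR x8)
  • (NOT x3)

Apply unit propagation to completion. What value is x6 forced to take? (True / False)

Unit clause (NOT x3) sets x3 = False.
(x3 OR x5): since x3 = False, the clause reduces to (x5). x5 = True.
In (x2 OR NOT x5), NOT x5 is now false; x2 must hold, so x2 = True.
(x9 OR NOT x2) with x2 = True leaves only x9, so x9 = True.
(NOT x9 OR x6): since x9 = True, the clause reduces to (x6). x6 = True.

True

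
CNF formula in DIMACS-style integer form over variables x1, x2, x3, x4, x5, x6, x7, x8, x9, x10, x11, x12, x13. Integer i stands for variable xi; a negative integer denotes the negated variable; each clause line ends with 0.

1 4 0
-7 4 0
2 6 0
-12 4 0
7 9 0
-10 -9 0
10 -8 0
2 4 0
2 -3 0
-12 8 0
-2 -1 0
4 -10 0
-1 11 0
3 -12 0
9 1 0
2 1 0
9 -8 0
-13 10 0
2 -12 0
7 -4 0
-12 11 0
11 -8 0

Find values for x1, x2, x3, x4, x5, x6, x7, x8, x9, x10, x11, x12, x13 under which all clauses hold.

x1=T  x2=F  x3=F  x4=T  x5=T  x6=T  x7=T  x8=F  x9=F  x10=F  x11=T  x12=F  x13=F

Check each clause:
  1. (x4 || x1) — x1 is true.
  2. (!x7 || x4) — x4 is true.
  3. (x2 || x6) — x6 is true.
  4. (x4 || !x12) — x4 is true.
  5. (x9 || x7) — x7 is true.
  6. (!x10 || !x9) — !x10 is true.
  7. (x10 || !x8) — !x8 is true.
  8. (x2 || x4) — x4 is true.
  9. (!x3 || x2) — !x3 is true.
  10. (!x12 || x8) — !x12 is true.
  11. (!x1 || !x2) — !x2 is true.
  12. (x4 || !x10) — x4 is true.
  13. (x11 || !x1) — x11 is true.
  14. (x3 || !x12) — !x12 is true.
  15. (x9 || x1) — x1 is true.
  16. (x2 || x1) — x1 is true.
  17. (x9 || !x8) — !x8 is true.
  18. (!x13 || x10) — !x13 is true.
  19. (x2 || !x12) — !x12 is true.
  20. (!x4 || x7) — x7 is true.
  21. (!x12 || x11) — x11 is true.
  22. (x11 || !x8) — !x8 is true.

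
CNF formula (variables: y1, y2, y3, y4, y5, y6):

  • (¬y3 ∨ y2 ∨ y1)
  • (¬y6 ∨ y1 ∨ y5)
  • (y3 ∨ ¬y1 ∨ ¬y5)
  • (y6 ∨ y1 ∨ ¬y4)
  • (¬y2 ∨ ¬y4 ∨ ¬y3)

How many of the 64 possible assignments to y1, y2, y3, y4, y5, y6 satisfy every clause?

31

Split on y1, then y3.
  y1=1, y3=1: y5, y6 free; 3 ways for (y2,y4) × 2^2 = 12.
  y1=1, y3=0: forces y5=0; y2, y4, y6 free → 2^3 = 8.
  y1=0, y3=1: remaining (y2,y4,y5,y6) ∈ {(1,0,0,0); (1,0,1,0); (1,0,1,1)} — 3.
  y1=0, y3=0: y2 free; 4 ways for (y4,y5,y6) × 2^1 = 8.
Total: 12 + 8 + 3 + 8 = 31.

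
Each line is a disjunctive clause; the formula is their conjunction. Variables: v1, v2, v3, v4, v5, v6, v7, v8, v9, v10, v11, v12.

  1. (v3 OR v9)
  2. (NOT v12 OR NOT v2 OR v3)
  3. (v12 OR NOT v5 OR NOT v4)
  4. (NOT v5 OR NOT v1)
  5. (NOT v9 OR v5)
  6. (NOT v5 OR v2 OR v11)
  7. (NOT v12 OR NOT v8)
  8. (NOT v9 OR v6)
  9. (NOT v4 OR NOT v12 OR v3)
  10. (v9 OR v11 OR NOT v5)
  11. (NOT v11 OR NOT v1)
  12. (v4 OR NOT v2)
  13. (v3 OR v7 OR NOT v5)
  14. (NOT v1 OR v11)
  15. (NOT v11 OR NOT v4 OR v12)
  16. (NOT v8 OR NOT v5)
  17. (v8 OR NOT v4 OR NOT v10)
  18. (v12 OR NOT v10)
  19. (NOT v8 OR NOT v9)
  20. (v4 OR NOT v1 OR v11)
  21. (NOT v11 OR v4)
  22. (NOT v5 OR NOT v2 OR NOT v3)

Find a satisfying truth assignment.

v1=0, v2=1, v3=1, v4=1, v5=0, v6=0, v7=1, v8=0, v9=0, v10=0, v11=1, v12=1

Check each clause:
  1. (v9 OR v3) — v3 is true.
  2. (v3 OR NOT v2 OR NOT v12) — v3 is true.
  3. (NOT v5 OR NOT v4 OR v12) — NOT v5 is true.
  4. (NOT v5 OR NOT v1) — NOT v5 is true.
  5. (NOT v9 OR v5) — NOT v9 is true.
  6. (NOT v5 OR v2 OR v11) — v2 is true.
  7. (NOT v8 OR NOT v12) — NOT v8 is true.
  8. (v6 OR NOT v9) — NOT v9 is true.
  9. (NOT v4 OR v3 OR NOT v12) — v3 is true.
  10. (v9 OR NOT v5 OR v11) — v11 is true.
  11. (NOT v1 OR NOT v11) — NOT v1 is true.
  12. (v4 OR NOT v2) — v4 is true.
  13. (NOT v5 OR v7 OR v3) — v3 is true.
  14. (NOT v1 OR v11) — v11 is true.
  15. (NOT v4 OR v12 OR NOT v11) — v12 is true.
  16. (NOT v8 OR NOT v5) — NOT v8 is true.
  17. (v8 OR NOT v4 OR NOT v10) — NOT v10 is true.
  18. (NOT v10 OR v12) — v12 is true.
  19. (NOT v8 OR NOT v9) — NOT v8 is true.
  20. (v4 OR v11 OR NOT v1) — v11 is true.
  21. (NOT v11 OR v4) — v4 is true.
  22. (NOT v5 OR NOT v3 OR NOT v2) — NOT v5 is true.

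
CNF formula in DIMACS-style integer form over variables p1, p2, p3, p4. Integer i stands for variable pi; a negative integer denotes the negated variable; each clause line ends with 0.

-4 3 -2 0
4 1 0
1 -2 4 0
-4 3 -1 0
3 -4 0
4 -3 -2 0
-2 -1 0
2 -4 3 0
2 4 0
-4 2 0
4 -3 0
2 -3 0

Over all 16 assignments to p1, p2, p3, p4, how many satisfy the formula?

1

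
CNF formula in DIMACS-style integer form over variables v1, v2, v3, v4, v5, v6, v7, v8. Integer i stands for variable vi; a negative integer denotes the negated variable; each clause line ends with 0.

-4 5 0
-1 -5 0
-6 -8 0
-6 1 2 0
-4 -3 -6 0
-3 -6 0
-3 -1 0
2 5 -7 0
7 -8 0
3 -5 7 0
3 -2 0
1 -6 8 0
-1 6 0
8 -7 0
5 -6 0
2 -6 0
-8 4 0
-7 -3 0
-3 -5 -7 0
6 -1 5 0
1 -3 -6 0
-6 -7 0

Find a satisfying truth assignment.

Try v1 = False.
Try v2 = False.
  then v6 is forced to False.
The remaining clauses are satisfied by v3 = True, v4 = True, v5 = True, v7 = False, v8 = False.

v1 = 0, v2 = 0, v3 = 1, v4 = 1, v5 = 1, v6 = 0, v7 = 0, v8 = 0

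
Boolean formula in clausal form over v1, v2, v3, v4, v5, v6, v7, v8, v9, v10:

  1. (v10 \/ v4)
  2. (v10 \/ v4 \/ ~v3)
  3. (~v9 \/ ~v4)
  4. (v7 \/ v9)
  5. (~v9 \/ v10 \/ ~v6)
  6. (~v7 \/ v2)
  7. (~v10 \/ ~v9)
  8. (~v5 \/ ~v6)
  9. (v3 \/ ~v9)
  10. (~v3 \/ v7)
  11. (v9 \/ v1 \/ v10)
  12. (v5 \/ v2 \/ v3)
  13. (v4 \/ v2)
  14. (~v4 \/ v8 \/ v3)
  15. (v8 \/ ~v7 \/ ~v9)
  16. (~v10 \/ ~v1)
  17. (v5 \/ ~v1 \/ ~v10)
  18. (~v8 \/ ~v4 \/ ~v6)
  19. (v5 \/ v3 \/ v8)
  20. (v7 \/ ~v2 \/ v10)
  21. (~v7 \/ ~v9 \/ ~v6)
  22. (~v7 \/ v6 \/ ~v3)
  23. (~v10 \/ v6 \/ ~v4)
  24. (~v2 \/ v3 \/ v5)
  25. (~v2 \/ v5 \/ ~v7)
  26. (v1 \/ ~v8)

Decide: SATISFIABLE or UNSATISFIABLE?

Try v1 = True.
  then v10 is forced to False.
  then v4 is forced to True.
  then v9 is forced to False.
  then v7 is forced to True.
  then v2 is forced to True.
  then v5 is forced to True.
  then v6 is forced to False.
  then v3 is forced to False.
  then v8 is forced to True.
Every clause has at least one true literal under this assignment.
So v1 = True, v2 = True, v3 = False, v4 = True, v5 = True, v6 = False, v7 = True, v8 = True, v9 = False, v10 = False is a satisfying assignment.

SATISFIABLE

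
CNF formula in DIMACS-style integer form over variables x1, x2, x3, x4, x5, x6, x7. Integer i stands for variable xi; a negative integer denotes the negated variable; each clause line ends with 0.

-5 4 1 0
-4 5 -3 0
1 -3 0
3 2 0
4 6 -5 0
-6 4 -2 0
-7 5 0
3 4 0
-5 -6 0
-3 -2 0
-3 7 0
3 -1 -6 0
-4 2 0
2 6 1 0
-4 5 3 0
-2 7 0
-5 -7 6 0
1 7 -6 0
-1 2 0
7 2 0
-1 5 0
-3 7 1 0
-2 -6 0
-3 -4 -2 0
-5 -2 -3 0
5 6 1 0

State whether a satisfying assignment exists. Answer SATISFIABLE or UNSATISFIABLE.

x2 = True:
  propagation gives x3=False, x4=True, x5=True, x6=False; an empty clause results — contradiction.
x2 = False:
  propagation gives x3=True, x1=True; an empty clause results — contradiction.
Every branch closes, so no satisfying assignment exists.

UNSATISFIABLE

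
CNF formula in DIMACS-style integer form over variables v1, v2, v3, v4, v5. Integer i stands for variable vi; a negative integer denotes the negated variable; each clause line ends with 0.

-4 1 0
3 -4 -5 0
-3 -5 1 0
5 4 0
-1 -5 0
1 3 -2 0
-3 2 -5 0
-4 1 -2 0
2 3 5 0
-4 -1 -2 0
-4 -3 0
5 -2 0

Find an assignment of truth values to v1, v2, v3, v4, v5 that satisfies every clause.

Try v1 = False.
  then v4 is forced to False.
  then v5 is forced to True.
  then v3 is forced to False.
  then v2 is forced to False.
Every clause has at least one true literal under this assignment.

v1 = False, v2 = False, v3 = False, v4 = False, v5 = True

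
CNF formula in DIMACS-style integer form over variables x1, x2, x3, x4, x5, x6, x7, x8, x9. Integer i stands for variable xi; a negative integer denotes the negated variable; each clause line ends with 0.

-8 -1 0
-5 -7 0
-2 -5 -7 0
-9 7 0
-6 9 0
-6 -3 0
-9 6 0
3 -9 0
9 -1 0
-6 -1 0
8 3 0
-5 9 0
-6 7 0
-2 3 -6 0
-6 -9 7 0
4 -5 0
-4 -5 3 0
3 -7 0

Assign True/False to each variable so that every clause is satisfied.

Pure literal: x1 appears only negated; assign x1 = False.
x2 occurs only negated in the remaining clauses — set x2 = False.
Try x3 = True.
  then x6 is forced to False.
  then x9 is forced to False.
  then x5 is forced to False.
x4, x7, x8 are now unconstrained; take x4 = False, x7 = False, x8 = True.
Every clause has at least one true literal under this assignment.

x1=0  x2=0  x3=1  x4=0  x5=0  x6=0  x7=0  x8=1  x9=0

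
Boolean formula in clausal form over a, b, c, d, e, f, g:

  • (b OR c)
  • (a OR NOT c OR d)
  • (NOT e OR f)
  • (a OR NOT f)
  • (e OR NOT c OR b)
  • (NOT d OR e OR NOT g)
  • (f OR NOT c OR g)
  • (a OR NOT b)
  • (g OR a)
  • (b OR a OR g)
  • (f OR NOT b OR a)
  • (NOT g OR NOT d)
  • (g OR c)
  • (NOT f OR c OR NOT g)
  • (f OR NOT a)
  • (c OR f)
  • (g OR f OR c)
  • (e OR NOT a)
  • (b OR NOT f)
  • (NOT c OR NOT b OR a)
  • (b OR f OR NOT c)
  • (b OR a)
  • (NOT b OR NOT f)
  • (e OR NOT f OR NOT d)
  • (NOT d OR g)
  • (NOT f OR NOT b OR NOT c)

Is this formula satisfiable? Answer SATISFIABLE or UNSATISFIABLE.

UNSATISFIABLE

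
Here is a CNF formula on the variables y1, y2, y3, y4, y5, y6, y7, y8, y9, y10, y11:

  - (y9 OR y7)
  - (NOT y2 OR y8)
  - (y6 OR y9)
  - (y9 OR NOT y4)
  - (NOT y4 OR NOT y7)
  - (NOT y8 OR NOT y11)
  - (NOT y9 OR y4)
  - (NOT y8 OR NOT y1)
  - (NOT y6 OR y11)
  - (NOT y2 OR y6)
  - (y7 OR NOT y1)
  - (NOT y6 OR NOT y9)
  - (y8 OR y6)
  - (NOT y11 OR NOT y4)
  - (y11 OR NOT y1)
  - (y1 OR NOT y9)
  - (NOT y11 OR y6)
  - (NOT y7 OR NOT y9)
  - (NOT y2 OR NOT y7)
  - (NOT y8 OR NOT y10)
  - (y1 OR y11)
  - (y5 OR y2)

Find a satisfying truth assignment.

y1=F, y2=F, y3=F, y4=F, y5=T, y6=T, y7=T, y8=F, y9=F, y10=F, y11=T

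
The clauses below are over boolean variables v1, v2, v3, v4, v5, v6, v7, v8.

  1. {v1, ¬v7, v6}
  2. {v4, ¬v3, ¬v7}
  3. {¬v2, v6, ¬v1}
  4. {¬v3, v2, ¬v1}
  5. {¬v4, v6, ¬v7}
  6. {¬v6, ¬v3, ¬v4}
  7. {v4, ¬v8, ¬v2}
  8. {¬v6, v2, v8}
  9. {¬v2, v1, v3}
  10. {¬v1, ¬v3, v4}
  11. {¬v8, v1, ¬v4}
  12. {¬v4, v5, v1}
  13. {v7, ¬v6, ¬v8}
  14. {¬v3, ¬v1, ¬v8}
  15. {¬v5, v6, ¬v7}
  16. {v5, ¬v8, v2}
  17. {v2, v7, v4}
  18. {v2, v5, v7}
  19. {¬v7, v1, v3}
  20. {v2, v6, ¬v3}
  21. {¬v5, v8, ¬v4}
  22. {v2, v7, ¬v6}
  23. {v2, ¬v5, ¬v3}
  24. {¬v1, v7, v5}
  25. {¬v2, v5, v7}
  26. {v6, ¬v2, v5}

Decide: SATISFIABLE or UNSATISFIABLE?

Set v1 = True and propagate.
Branch on v2: take v2 = True.
  then v6 is forced to True.
Try v3 = False.
For the remaining variables, v4 = False, v5 = True, v7 = False, v8 = False works.
So v1=T, v2=T, v3=F, v4=F, v5=T, v6=T, v7=F, v8=F is a satisfying assignment.

SATISFIABLE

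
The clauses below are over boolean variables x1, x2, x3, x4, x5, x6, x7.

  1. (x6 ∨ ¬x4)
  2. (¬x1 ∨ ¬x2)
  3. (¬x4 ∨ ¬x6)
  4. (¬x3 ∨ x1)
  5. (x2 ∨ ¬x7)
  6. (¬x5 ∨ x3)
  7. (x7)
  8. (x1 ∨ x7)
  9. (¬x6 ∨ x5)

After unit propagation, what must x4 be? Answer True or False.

False

(x7) is a unit clause: x7 = True.
(¬x7 ∨ x2): since x7 = True, the clause reduces to (x2). x2 = True.
From (¬x2 ∨ ¬x1) and x2 = True: x1 = False.
From (x1 ∨ ¬x3) and x1 = False: x3 = False.
From (x3 ∨ ¬x5) and x3 = False: x5 = False.
(¬x6 ∨ x5) with x5 = False leaves only ¬x6, so x6 = False.
(x6 ∨ ¬x4) with x6 = False leaves only ¬x4, so x4 = False.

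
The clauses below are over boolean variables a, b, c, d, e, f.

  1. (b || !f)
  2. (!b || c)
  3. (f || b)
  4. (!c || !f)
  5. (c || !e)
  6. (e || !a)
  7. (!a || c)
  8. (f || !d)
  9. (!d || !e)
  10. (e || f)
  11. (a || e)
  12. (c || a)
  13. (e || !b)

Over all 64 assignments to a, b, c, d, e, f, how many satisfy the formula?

2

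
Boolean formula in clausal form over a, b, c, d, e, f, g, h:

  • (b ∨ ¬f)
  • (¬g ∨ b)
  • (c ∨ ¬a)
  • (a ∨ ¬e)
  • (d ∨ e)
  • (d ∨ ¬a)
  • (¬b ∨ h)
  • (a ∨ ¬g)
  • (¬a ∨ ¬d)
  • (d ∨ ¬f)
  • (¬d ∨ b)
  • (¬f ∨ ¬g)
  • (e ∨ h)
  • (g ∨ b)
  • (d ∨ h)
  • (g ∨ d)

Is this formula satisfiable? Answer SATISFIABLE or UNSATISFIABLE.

SATISFIABLE

f occurs only negated in the remaining clauses — set f = False.
h occurs only positively in the remaining clauses — set h = True.
Branch on a: take a = False.
  then e is forced to False.
  then d is forced to True.
  then g is forced to False.
  then b is forced to True.
c is now unconstrained; take c = False.
Every clause has at least one true literal under this assignment.
So a=F, b=T, c=F, d=T, e=F, f=F, g=F, h=T is a satisfying assignment.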